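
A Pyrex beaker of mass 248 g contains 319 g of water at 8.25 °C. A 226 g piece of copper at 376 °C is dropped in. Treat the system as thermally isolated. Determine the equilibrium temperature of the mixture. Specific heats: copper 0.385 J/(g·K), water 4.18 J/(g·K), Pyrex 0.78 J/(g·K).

T_f ≈ 28.1 °C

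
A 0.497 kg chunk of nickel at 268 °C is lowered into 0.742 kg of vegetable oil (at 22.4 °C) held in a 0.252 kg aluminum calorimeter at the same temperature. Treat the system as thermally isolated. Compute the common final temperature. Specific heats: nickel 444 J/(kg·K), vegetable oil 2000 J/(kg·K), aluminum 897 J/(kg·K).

Setting the total heat transfer to zero:
0.497*444*(T − 268) + 0.742*2000*(T − 22.4) + 0.252*897*(T − 22.4) = 0
1930.7 T = 97444
T = 97444/1930.7 ≈ 50.47 °C

T_f ≈ 50.5 °C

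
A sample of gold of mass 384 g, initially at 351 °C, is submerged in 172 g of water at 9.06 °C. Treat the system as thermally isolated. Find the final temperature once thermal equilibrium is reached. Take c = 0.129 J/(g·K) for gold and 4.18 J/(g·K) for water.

T_f ≈ 31.1 °C

Set heat shed by the hot body equal to heat absorbed by the cold body:
384×0.129×(351 − T) = 172×4.18×(T − 9.06)
49.54(351 − T) = 718.96(T − 9.06)
768.5 T = 23901  ⇒  T ≈ 31.10 °C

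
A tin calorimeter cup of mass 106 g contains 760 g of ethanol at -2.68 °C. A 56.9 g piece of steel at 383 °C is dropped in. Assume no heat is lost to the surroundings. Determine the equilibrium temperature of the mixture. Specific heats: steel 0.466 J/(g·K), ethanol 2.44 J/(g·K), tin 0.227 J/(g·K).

T_f ≈ 2.7 °C

T_f is the heat-capacity-weighted average of the initial temperatures:
T_f = (26.52×383 + 1854.4×(-2.68) + 24.06×(-2.68)) / (26.52 + 1854.4 + 24.06)
    = 5121.1 / 1905 ≈ 2.69 °C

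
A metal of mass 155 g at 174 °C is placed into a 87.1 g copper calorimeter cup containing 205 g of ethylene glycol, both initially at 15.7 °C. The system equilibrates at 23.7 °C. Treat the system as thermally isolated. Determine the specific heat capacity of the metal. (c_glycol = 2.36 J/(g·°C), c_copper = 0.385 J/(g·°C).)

Net heat exchanged in the isolated system is zero:
155·c·(23.7 − 174) + 205·2.36·(23.7 − 15.7) + 87.1·0.385·(23.7 − 15.7) = 0
-23296 c = -4138.7
c = -4138.7/-23296 ≈ 0.1777 J/(g·°C)

c ≈ 0.178 J/(g·°C)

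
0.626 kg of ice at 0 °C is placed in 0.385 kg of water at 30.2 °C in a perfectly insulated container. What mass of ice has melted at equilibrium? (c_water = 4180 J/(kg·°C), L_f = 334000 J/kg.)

m_melted ≈ 0.146 kg

Heat available from the water dropping to 0 °C: 0.385·4180·30.2 = 48601 J.
To melt every bit of ice: 0.626·334000 = 209084 J.
48601 J < 209084 J, so only part of the ice melts and the system sits at 0 °C.
m_melt = 48601 / L_f = 0.1455 kg.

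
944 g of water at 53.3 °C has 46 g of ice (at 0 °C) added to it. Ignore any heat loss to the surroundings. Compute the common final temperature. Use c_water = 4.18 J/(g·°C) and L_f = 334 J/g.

Setting the total heat transfer to zero:
melt ice: 46×334 = 15364
  meltwater 0→T: 46×4.18×T = 192.28 T
  water cools: 944×4.18×(T − 53.3) = 3945.9(T − 53.3)
4138.2 T = 210318 − 15364 = 194954
T ≈ 47.11 °C (positive, so assuming full melt was valid).

T_f ≈ 47.1 °C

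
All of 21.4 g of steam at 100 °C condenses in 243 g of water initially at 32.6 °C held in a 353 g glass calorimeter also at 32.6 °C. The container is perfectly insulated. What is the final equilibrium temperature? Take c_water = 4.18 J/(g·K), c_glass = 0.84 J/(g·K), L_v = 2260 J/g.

T_f ≈ 71.4 °C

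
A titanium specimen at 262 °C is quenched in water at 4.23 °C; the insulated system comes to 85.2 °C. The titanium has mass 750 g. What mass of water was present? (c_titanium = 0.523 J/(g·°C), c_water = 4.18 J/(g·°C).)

m ≈ 205 g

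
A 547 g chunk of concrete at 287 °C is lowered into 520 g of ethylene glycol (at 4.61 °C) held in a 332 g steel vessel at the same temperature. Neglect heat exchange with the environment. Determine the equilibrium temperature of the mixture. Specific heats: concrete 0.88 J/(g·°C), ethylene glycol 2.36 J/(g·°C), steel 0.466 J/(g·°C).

T_f ≈ 77.6 °C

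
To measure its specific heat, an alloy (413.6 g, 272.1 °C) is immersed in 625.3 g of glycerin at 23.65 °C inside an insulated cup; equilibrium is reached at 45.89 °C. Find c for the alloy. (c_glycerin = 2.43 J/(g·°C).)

Heat lost by the alloy = heat gained by the glycerin:
413.6×c×(272.1 − 45.89) = 625.3×2.43×(45.89 − 23.65)
93560 c = 33793  ⇒  c ≈ 0.3612 J/(g·°C)

c ≈ 0.361 J/(g·°C)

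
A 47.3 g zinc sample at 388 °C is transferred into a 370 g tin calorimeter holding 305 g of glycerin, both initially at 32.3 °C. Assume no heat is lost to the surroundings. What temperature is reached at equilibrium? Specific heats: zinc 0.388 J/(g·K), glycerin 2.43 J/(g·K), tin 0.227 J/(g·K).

T_f ≈ 40.0 °C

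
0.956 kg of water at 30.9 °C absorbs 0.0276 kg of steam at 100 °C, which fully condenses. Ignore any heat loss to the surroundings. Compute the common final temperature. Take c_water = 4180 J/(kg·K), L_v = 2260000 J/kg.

T_f ≈ 48.0 °C

Net heat exchanged in the isolated system is zero:
steam→water at 100 °C releases m L_v = 0.0276×2260000 = 62376; condensed water 100 °C→T: 115.37(T − 100); water warms: 0.956×4180×(T − 30.9) = 3996.1(T − 30.9)
4111.4 T = 62376 + 11537 + 123479 = 197392
T ≈ 48.01 °C — below 100 °C, confirming all the steam condensed.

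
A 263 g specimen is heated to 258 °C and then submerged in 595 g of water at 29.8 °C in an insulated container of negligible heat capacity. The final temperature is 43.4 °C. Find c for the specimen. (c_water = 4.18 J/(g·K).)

c ≈ 0.599 J/(g·K)

Energy conservation, ΣQ = 0:
263×c×(43.4 − 258) + 595×4.18×(43.4 − 29.8) = 0
-56440 c = -33825
c = -33825/-56440 ≈ 0.5993 J/(g·K)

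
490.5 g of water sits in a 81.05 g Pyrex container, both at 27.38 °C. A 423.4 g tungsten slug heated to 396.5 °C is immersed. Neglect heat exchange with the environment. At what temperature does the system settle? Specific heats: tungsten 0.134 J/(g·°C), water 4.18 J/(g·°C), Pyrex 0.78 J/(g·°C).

T_f ≈ 37.0 °C

T_f is the heat-capacity-weighted average of the initial temperatures:
T_f = (56.74·396.5 + 2050.3·27.38 + 63.22·27.38) / (56.74 + 2050.3 + 63.22)
    = 80364 / 2170.2 ≈ 37.03 °C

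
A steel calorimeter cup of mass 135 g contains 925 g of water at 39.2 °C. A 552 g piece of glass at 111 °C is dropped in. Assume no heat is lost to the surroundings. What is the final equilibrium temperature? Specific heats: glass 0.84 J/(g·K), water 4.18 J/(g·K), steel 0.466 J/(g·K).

T_f ≈ 46.8 °C

Taking heat into each body as positive, Σ m c ΔT = 0:
552×0.84×(T − 111) + 925×4.18×(T − 39.2) + 135×0.466×(T − 39.2) = 0
(463.68 + 3866.5 + 62.91) T = 463.68×111 + 3866.5×39.2 + 62.91×39.2
T = 205501 / 4393.1 = 46.8 °C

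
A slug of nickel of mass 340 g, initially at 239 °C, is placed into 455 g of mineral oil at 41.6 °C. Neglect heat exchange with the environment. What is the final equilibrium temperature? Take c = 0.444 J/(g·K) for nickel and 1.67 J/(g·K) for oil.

Conservation of energy gives ΣQ = 0:
340·0.444·(T − 239) + 455·1.67·(T − 41.6) = 0
910.81 T = 67689
T ≈ 74.32 °C

T_f ≈ 74.3 °C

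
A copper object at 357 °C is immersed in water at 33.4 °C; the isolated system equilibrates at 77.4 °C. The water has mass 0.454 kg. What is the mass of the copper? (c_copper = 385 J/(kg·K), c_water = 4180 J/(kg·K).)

m ≈ 0.776 kg

Net heat exchanged in the isolated system is zero:
m×385×(77.4 − 357) + 0.454×4180×(77.4 − 33.4) = 0
-107646 m = -83500
m = -83500/-107646 ≈ 0.7757 kg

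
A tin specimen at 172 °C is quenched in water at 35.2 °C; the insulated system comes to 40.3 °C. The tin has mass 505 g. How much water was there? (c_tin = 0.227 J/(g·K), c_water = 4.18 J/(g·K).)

Taking heat into each body as positive, Σ m c ΔT = 0:
505·0.227·(40.3 − 172) + m·4.18·(40.3 − 35.2) = 0
21.32 m = 15097
m = 15097/21.32 ≈ 708.2 g

m ≈ 708 g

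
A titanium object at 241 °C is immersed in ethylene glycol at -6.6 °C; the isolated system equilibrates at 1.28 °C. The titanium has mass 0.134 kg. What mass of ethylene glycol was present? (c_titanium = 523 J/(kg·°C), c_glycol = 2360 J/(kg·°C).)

m ≈ 0.903 kg

Heat lost by the titanium = heat gained by the glycol:
0.134×523×(241 − 1.28) = m×2360×(1.28 − (-6.6))
18597 m = 16800  ⇒  m ≈ 0.9034 kg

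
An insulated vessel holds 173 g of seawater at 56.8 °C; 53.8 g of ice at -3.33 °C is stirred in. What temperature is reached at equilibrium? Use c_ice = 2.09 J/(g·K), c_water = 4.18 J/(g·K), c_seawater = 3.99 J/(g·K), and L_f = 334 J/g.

Sum of m c ΔT and latent-heat terms is zero:
warm ice to 0 °C: 53.8·2.09·(0 − (-3.33)) = 374.43
  melt ice: 53.8·334 = 17969
  warm the meltwater: 224.88 T
  seawater: 690.27(T − 56.8)
915.15 T = 39207 − 18344 = 20864
T ≈ 22.80 °C. Since T > 0 °C, the all-ice-melts assumption holds.

T_f ≈ 22.8 °C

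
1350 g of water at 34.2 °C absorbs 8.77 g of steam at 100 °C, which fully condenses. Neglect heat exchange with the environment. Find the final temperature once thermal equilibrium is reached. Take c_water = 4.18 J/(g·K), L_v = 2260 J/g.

T_f ≈ 38.1 °C

Net heat exchanged in the isolated system is zero:
steam→water at 100 °C releases m L_v = 8.77·2260 = 19820
  condensed water 100 °C→T: 36.66(T − 100)
  original water: 5643(T − 34.2)
5679.7 T = 19820 + 3665.9 + 192991 = 216477
T ≈ 38.11 °C — below 100 °C, confirming all the steam condensed.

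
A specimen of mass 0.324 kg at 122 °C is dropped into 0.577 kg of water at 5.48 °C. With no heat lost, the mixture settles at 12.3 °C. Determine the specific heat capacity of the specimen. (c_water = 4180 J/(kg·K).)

c ≈ 463 J/(kg·K)

Heat gained plus heat lost sum to zero:
0.324·c·(12.3 − 122) + 0.577·4180·(12.3 − 5.48) = 0
-35.54 c = -16449
c = -16449/-35.54 ≈ 462.8 J/(kg·K)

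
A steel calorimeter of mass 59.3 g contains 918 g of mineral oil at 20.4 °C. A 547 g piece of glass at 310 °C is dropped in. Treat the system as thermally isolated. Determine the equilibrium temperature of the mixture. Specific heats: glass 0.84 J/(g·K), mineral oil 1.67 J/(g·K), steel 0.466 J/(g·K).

T_f ≈ 86.3 °C

With ΣQ=0 the equilibrium temperature is the m·c-weighted mean:
T_f = (459.48×310 + 1533.1×20.4 + 27.63×20.4) / (459.48 + 1533.1 + 27.63)
    = 174277 / 2020.2 ≈ 86.27 °C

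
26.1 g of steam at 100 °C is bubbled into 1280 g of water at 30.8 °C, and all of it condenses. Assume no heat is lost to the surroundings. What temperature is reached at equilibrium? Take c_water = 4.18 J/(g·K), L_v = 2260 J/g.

Setting the total heat transfer to zero:
steam→water at 100 °C releases m L_v = 26.1×2260 = 58986
  condensed water 100 °C→T: 109.1(T − 100)
  water warms: 1280×4.18×(T − 30.8) = 5350.4(T − 30.8)
5459.5 T = 58986 + 10910 + 164792 = 234688
T ≈ 42.99 °C — below 100 °C, confirming all the steam condensed.

T_f ≈ 43.0 °C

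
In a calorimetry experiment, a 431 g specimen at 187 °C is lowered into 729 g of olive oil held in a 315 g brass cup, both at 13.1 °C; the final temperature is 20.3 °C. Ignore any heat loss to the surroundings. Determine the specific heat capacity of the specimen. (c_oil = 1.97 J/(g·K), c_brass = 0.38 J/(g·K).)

c ≈ 0.156 J/(g·K)

Setting the total heat transfer to zero:
431·c·(20.3 − 187) + 729·1.97·(20.3 − 13.1) + 315·0.38·(20.3 − 13.1) = 0
-71848 c = -11202
c = -11202/-71848 ≈ 0.1559 J/(g·K)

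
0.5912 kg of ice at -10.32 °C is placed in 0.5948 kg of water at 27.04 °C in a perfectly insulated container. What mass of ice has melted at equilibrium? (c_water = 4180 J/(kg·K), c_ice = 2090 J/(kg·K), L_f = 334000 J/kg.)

Water can give up m c ΔT = 0.5948×4180×27.04 = 67229 J before reaching 0 °C.
Of that, 0.5912×2090×10.32 = 12751 J goes to bring the ice to 0 °C, leaving 54477 J.
Fully melting the ice requires m_ice L_f = 0.5912×334000 = 197461 J.
54477 J < 197461 J, so only part of the ice melts and the system sits at 0 °C.
m_melted×334000 = 54477  ⇒  m_melted ≈ 0.1631 kg.

m_melted ≈ 0.163 kg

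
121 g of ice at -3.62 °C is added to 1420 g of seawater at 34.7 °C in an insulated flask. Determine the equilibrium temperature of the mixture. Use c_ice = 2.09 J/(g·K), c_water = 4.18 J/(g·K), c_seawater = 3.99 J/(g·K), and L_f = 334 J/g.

T_f ≈ 25.2 °C

Conservation of energy gives ΣQ = 0:
ice -3.62→0 °C: 121·2.09·3.62 = 915.46
  melt ice: 121·334 = 40414
  warm the meltwater: 505.78 T
  seawater: 5665.8(T − 34.7)
6171.6 T = 196603 − 41329 = 155274
T ≈ 25.16 °C. Since T > 0 °C, the all-ice-melts assumption holds.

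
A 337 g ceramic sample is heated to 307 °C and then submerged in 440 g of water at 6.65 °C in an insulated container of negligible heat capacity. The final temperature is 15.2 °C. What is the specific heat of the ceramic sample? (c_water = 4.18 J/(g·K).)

m_s c (T_s − T_f) = m_water c_water (T_f − T_0):
337·c·(307 − 15.2) = 440·4.18·(15.2 − 6.65)
98337 c = 15725  ⇒  c ≈ 0.1599 J/(g·K)

c ≈ 0.16 J/(g·K)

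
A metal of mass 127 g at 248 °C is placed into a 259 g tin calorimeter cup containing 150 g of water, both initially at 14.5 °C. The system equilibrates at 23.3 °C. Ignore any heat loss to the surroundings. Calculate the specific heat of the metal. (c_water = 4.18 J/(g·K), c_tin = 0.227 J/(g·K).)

c ≈ 0.211 J/(g·K)

Net heat exchanged in the isolated system is zero:
127·c·(23.3 − 248) + 150·4.18·(23.3 − 14.5) + 259·0.227·(23.3 − 14.5) = 0
-28537 c = -6035
c = -6035/-28537 ≈ 0.2115 J/(g·K)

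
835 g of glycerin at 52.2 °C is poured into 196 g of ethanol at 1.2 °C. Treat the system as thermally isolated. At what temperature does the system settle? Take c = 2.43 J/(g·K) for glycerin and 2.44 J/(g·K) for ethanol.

T_f ≈ 42.5 °C

Heat lost by the glycerin equals heat gained by the ethanol:
835×2.43×(52.2 − T) = 196×2.44×(T − 1.2)
2029.1(52.2 − T) = 478.24(T − 1.2)
2507.3 T = 106490  ⇒  T ≈ 42.47 °C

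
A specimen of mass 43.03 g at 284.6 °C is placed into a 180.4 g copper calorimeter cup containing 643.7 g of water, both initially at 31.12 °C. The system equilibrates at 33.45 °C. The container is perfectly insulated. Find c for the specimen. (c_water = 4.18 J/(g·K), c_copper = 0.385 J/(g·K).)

c ≈ 0.595 J/(g·K)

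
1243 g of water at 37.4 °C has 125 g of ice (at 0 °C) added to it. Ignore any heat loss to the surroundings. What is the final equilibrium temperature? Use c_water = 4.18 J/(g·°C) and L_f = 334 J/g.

T_f ≈ 26.7 °C

Setting the total heat transfer to zero:
fusion: m_ice L_f = 125×334 = 41750
  meltwater 0→T: 125×4.18×T = 522.5 T
  water cools: 1243×4.18×(T − 37.4) = 5195.7(T − 37.4)
5718.2 T = 194321 − 41750 = 152571
T ≈ 26.68 °C (positive, so assuming full melt was valid).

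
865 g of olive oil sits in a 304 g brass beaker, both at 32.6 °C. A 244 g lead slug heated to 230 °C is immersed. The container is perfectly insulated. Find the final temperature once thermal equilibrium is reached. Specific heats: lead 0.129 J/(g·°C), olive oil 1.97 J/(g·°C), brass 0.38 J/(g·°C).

Taking heat into each body as positive, Σ m c ΔT = 0:
244×0.129×(T − 230) + 865×1.97×(T − 32.6) + 304×0.38×(T − 32.6) = 0
31.48(T − 230) + 1704(T − 32.6) + 115.52(T − 32.6) = 0
(31.48 + 1704 + 115.52) T = 31.48×230 + 1704×32.6 + 115.52×32.6
T = 66557 / 1851 = 36 °C

T_f ≈ 36.0 °C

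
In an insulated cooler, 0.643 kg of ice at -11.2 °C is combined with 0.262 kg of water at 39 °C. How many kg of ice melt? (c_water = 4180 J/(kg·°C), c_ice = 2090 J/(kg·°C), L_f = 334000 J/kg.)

Water can give up m c ΔT = 0.262·4180·39 = 42711 J before reaching 0 °C.
Warming the ice to 0 °C takes 0.643·2090·11.2 = 15051 J, leaving 27660 J for melting.
Fully melting the ice requires m_ice L_f = 0.643·334000 = 214762 J.
27660 J < 214762 J, so only part of the ice melts and the system sits at 0 °C.
m_melt = 27660 / L_f = 0.08281 kg.

m_melted ≈ 0.0828 kg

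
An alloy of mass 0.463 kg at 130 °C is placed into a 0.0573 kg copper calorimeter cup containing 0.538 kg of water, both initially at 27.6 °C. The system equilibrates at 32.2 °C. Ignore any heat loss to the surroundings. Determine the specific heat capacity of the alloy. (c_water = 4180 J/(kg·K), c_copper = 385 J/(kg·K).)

c ≈ 231 J/(kg·K)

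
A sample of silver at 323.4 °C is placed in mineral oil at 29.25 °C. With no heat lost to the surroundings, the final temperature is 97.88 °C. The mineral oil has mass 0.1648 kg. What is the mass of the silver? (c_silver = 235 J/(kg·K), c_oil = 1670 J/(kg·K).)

Heat lost by the silver = heat gained by the oil:
m×235×(323.4 − 97.88) = 0.1648×1670×(97.88 − 29.25)
52997 m = 18888  ⇒  m ≈ 0.3564 kg

m ≈ 0.356 kg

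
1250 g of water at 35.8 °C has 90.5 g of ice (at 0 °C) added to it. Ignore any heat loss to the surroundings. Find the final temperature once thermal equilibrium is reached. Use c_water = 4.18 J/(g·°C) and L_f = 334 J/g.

Let T be the final temperature. ΣQ_i = 0:
fusion: m_ice L_f = 90.5×334 = 30227
  meltwater 0→T: 90.5×4.18×T = 378.29 T
  water cools: 1250×4.18×(T − 35.8) = 5225(T − 35.8)
5603.3 T = 187055 − 30227 = 156828
T ≈ 27.99 °C. Since T > 0 °C, the all-ice-melts assumption holds.

T_f ≈ 28.0 °C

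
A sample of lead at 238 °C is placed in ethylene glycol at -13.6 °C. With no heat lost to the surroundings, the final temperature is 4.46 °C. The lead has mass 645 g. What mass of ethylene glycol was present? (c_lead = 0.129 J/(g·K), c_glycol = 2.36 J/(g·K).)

Net heat exchanged in the isolated system is zero:
645·0.129·(4.46 − 238) + m·2.36·(4.46 − (-13.6)) = 0
42.62 m = 19432
m = 19432/42.62 ≈ 455.9 g

m ≈ 456 g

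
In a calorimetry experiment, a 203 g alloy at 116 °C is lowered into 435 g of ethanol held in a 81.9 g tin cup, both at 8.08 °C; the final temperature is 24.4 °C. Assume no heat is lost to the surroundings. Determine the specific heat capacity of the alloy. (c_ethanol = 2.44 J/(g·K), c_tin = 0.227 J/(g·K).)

Heat gained plus heat lost sum to zero:
203×c×(24.4 − 116) + 435×2.44×(24.4 − 8.08) + 81.9×0.227×(24.4 − 8.08) = 0
-18595 c = -17625
c = -17625/-18595 ≈ 0.9479 J/(g·K)

c ≈ 0.948 J/(g·K)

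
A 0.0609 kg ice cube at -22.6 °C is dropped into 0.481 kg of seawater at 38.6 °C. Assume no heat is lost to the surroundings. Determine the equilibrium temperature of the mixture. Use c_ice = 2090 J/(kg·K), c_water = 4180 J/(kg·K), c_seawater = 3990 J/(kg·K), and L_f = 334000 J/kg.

T_f ≈ 23.4 °C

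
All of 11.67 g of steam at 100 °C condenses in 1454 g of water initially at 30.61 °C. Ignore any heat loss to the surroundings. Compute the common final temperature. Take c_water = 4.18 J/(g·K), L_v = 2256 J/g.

Conservation of energy gives ΣQ = 0:
condense steam: −11.67×2256 = −26328; condensed water 100 °C→T: 48.78(T − 100); original water: 6077.7(T − 30.61)
6126.5 T = 26328 + 4878.1 + 186039 = 217245
T ≈ 35.46 °C — below 100 °C, confirming all the steam condensed.

T_f ≈ 35.5 °C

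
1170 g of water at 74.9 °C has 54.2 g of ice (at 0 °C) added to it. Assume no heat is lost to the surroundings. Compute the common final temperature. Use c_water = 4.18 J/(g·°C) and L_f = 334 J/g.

T_f ≈ 68.0 °C

Energy conservation, ΣQ = 0:
latent heat to melt: 54.2·334 = 18103; warm the meltwater: 226.56 T; water: 4890.6(T − 74.9)
5117.2 T = 366306 − 18103 = 348203
T ≈ 68.05 °C. Since T > 0 °C, the all-ice-melts assumption holds.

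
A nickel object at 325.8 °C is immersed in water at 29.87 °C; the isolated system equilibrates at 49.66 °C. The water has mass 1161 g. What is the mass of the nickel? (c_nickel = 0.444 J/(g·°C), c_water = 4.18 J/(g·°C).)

Heat lost by the nickel = heat gained by the water:
m·0.444·(325.8 − 49.66) = 1161·4.18·(49.66 − 29.87)
122.61 m = 96040  ⇒  m ≈ 783.3 g

m ≈ 783 g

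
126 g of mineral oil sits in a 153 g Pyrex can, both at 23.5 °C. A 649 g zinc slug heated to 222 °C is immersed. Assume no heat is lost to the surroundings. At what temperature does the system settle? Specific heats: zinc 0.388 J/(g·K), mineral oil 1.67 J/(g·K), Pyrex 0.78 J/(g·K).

T_f ≈ 109.4 °C

With ΣQ=0 the equilibrium temperature is the m·c-weighted mean:
T_f = (251.81×222 + 210.42×23.5 + 119.34×23.5) / (251.81 + 210.42 + 119.34)
    = 63652 / 581.57 ≈ 109.45 °C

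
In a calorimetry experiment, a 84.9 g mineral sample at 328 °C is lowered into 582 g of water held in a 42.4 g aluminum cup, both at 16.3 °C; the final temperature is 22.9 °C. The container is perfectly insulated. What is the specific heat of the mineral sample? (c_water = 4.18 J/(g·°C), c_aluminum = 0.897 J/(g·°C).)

c ≈ 0.63 J/(g·°C)

Setting the total heat transfer to zero:
84.9·c·(22.9 − 328) + 582·4.18·(22.9 − 16.3) + 42.4·0.897·(22.9 − 16.3) = 0
-25903 c = -16307
c = -16307/-25903 ≈ 0.6296 J/(g·°C)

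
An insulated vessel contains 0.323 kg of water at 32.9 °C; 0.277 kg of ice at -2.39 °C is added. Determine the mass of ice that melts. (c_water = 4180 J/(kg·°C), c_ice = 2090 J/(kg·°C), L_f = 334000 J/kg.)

Heat available from the water dropping to 0 °C: 0.323·4180·32.9 = 44420 J.
Warming the ice to 0 °C takes 0.277·2090·2.39 = 1383.6 J, leaving 43036 J for melting.
Melting all 0.277 kg of ice would need 0.277·334000 = 92518 J.
That's not enough to melt it all — equilibrium is at 0 °C with ice remaining.
Mass melted = 43036/334000 ≈ 0.1289 kg.

m_melted ≈ 0.129 kg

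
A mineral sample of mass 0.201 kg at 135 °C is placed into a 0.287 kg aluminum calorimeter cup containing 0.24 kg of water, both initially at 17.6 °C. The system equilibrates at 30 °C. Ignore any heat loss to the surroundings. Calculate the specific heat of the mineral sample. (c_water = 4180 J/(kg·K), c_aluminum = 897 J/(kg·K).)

c ≈ 741 J/(kg·K)

Heat gained plus heat lost sum to zero:
0.201×c×(30 − 135) + 0.24×4180×(30 − 17.6) + 0.287×897×(30 − 17.6) = 0
-21.11 c = -15632
c = -15632/-21.11 ≈ 740.7 J/(kg·K)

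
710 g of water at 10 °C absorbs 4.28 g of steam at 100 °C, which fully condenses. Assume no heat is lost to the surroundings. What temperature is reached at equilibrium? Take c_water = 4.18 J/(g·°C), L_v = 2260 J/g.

T_f ≈ 13.8 °C

Heat gained plus heat lost sum to zero:
condense steam: −4.28×2260 = −9672.8; condensed water 100 °C→T: 17.89(T − 100); water warms: 710×4.18×(T − 10) = 2967.8(T − 10)
2985.7 T = 9672.8 + 1789 + 29678 = 41140
T ≈ 13.78 °C (< 100 °C, so full condensation is consistent).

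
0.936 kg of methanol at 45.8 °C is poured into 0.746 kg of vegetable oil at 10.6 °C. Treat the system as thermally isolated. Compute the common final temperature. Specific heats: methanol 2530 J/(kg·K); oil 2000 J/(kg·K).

T_f ≈ 32.2 °C

With ΣQ=0 the equilibrium temperature is the m·c-weighted mean:
T_f = (2368.1*45.8 + 1492*10.6) / (2368.1 + 1492)
    = 124273 / 3860.1 ≈ 32.19 °C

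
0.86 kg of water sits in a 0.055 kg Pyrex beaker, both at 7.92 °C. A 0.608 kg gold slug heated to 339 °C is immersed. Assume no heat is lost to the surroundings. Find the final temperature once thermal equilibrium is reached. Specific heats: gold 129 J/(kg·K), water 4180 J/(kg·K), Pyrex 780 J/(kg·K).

T_f ≈ 14.9 °C

With ΣQ=0 the equilibrium temperature is the m·c-weighted mean:
T_f = (78.43*339 + 3594.8*7.92 + 42.9*7.92) / (78.43 + 3594.8 + 42.9)
    = 55399 / 3716.1 ≈ 14.91 °C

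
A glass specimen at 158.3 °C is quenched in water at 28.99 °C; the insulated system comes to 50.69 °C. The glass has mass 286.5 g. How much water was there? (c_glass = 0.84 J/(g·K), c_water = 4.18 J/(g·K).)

Net heat exchanged in the isolated system is zero:
286.5×0.84×(50.69 − 158.3) + m×4.18×(50.69 − 28.99) = 0
90.71 m = 25897
m = 25897/90.71 ≈ 285.5 g

m ≈ 286 g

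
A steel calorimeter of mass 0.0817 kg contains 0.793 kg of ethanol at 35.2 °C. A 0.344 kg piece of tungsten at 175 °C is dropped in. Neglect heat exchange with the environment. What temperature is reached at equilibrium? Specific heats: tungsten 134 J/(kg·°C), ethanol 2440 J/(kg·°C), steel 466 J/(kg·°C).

T_f ≈ 38.4 °C

Conservation of energy gives ΣQ = 0:
0.344*134*(T − 175) + 0.793*2440*(T − 35.2) + 0.0817*466*(T − 35.2) = 0
46.1(T − 175) + 1934.9(T − 35.2) + 38.07(T − 35.2) = 0
(46.1 + 1934.9 + 38.07) T = 46.1*175 + 1934.9*35.2 + 38.07*35.2
T ≈ 38.39 °C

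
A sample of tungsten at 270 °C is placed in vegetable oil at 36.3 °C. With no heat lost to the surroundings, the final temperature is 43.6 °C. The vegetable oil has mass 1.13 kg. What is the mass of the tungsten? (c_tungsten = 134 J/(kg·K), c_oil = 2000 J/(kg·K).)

Heat lost by the tungsten = heat gained by the oil:
m·134·(270 − 43.6) = 1.13·2000·(43.6 − 36.3)
30338 m = 16498  ⇒  m ≈ 0.5438 kg

m ≈ 0.544 kg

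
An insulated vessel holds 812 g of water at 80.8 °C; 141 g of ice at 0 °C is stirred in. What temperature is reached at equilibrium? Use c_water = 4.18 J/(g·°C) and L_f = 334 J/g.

Conservation of energy gives ΣQ = 0:
fusion: m_ice L_f = 141·334 = 47094; meltwater 0→T: 141·4.18·T = 589.38 T; water: 3394.2(T − 80.8)
3983.5 T = 274248 − 47094 = 227154
T ≈ 57.02 °C. Since T > 0 °C, the all-ice-melts assumption holds.

T_f ≈ 57.0 °C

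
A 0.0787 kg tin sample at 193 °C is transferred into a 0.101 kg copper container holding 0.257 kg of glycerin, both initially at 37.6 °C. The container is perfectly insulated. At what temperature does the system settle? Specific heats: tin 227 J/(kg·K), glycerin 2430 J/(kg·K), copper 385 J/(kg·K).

Taking heat into each body as positive, Σ m c ΔT = 0:
0.0787×227×(T − 193) + 0.257×2430×(T − 37.6) + 0.101×385×(T − 37.6) = 0
(17.86 + 624.51 + 38.89) T = 17.86×193 + 624.51×37.6 + 38.89×37.6
T ≈ 41.68 °C

T_f ≈ 41.7 °C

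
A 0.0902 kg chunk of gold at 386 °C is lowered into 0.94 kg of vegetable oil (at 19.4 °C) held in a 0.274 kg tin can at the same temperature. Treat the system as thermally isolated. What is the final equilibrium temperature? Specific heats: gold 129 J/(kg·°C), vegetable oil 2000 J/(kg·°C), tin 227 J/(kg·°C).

T_f ≈ 21.6 °C

Net heat exchanged in the isolated system is zero:
0.0902*129*(T − 386) + 0.94*2000*(T − 19.4) + 0.274*227*(T − 19.4) = 0
1953.8 T = 42170
T = 42170 / 1953.8 = 21.6 °C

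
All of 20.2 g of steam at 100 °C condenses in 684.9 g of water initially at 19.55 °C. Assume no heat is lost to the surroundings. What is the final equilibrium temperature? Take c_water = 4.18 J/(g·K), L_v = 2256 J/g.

T_f ≈ 37.3 °C

Setting the total heat transfer to zero:
latent heat released on condensation: 20.2×2256 = 45571; condensate cools 100→T: 20.2×4.18×(T − 100) = 84.44(T − 100); water warms: 684.9×4.18×(T − 19.55) = 2862.9(T − 19.55)
2947.3 T = 45571 + 8443.6 + 55969 = 109984
T ≈ 37.32 °C (< 100 °C, so full condensation is consistent).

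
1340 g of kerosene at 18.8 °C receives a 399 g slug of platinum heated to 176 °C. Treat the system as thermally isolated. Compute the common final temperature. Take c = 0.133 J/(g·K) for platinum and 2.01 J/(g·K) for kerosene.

T_f ≈ 21.8 °C

Energy conservation, ΣQ = 0:
399*0.133*(T − 176) + 1340*2.01*(T − 18.8) = 0
53.07(T − 176) + 2693.4(T − 18.8) = 0
2746.5 T = 59976
T = 59976/2746.5 ≈ 21.84 °C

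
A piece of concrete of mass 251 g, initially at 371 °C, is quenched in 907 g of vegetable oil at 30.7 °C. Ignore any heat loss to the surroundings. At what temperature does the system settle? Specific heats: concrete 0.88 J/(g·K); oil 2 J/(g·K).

T_f ≈ 67.6 °C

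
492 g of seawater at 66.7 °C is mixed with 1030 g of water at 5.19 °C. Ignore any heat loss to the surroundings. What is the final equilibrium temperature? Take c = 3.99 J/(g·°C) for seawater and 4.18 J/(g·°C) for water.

Conservation of energy gives ΣQ = 0:
492·3.99·(T − 66.7) + 1030·4.18·(T − 5.19) = 0
6268.5 T = 153282
T = 153282 / 6268.5 = 24.5 °C

T_f ≈ 24.5 °C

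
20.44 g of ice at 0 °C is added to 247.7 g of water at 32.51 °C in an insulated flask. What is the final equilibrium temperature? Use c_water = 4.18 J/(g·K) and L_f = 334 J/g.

Heat gained plus heat lost sum to zero:
fusion: m_ice L_f = 20.44·334 = 6827
  meltwater 0→T: 20.44·4.18·T = 85.44 T
  water: 1035.4(T − 32.51)
1120.8 T = 33660 − 6827 = 26833
T ≈ 23.94 °C. Since T > 0 °C, the all-ice-melts assumption holds.

T_f ≈ 23.9 °C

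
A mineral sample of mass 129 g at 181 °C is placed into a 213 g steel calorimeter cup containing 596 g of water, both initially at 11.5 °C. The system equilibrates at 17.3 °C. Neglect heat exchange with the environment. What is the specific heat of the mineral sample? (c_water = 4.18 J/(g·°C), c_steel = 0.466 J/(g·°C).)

c ≈ 0.712 J/(g·°C)

Energy conservation, ΣQ = 0:
129×c×(17.3 − 181) + 596×4.18×(17.3 − 11.5) + 213×0.466×(17.3 − 11.5) = 0
-21117 c = -15025
c = -15025/-21117 ≈ 0.7115 J/(g·°C)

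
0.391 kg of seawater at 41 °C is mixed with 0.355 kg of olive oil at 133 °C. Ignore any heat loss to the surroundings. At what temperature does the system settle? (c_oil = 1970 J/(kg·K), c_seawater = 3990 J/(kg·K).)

Heat lost by the oil equals heat gained by the seawater:
0.355·1970·(133 − T) = 0.391·3990·(T − 41)
699.35(133 − T) = 1560.1(T − 41)
2259.4 T = 156977  ⇒  T ≈ 69.48 °C

T_f ≈ 69.5 °C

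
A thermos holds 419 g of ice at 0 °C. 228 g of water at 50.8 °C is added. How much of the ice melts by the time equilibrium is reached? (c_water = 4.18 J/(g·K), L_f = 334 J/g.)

Heat available from the water dropping to 0 °C: 228×4.18×50.8 = 48414 J.
Fully melting the ice requires m_ice L_f = 419×334 = 139946 J.
Since 48414 < 139946 J, not all the ice melts; equilibrium is at 0 °C.
m_melt = 48414 / L_f = 145 g.

m_melted ≈ 145 g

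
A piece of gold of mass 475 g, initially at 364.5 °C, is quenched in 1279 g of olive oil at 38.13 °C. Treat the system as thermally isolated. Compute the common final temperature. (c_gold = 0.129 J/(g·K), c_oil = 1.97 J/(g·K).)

T_f ≈ 45.9 °C

With ΣQ=0 the equilibrium temperature is the m·c-weighted mean:
T_f = (61.27×364.5 + 2519.6×38.13) / (61.27 + 2519.6)
    = 118408 / 2580.9 ≈ 45.88 °C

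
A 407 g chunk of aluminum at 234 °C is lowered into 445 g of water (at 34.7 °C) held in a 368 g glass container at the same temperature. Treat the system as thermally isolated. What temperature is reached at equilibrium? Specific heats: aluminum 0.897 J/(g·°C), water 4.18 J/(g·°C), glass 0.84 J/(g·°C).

T_f ≈ 63.4 °C

Taking heat into each body as positive, Σ m c ΔT = 0:
407×0.897×(T − 234) + 445×4.18×(T − 34.7) + 368×0.84×(T − 34.7) = 0
365.08(T − 234) + 1860.1(T − 34.7) + 309.12(T − 34.7) = 0
2534.3 T = 160700
T = 160700 / 2534.3 = 63.4 °C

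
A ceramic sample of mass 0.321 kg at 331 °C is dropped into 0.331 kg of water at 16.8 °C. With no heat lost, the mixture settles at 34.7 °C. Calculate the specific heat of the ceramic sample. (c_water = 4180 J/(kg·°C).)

c ≈ 260 J/(kg·°C)

Heat lost by the ceramic sample = heat gained by the water:
0.321×c×(331 − 34.7) = 0.331×4180×(34.7 − 16.8)
95.11 c = 24766  ⇒  c ≈ 260.4 J/(kg·°C)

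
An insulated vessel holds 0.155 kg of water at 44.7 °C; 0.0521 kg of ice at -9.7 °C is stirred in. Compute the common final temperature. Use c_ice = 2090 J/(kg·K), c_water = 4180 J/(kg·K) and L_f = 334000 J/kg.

T_f ≈ 12.1 °C

Heat gained plus heat lost sum to zero:
ice -9.7→0 °C: 0.0521×2090×9.7 = 1056.2
  fusion: m_ice L_f = 0.0521×334000 = 17401
  warm the meltwater: 217.78 T
  water: 647.9(T − 44.7)
865.68 T = 28961 − 18458 = 10504
T ≈ 12.13 °C. Since T > 0 °C, the all-ice-melts assumption holds.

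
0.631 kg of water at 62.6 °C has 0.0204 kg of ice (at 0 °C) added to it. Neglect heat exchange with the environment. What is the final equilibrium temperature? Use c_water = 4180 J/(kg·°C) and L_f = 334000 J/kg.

T_f ≈ 58.1 °C

Energy conservation, ΣQ = 0:
fusion: m_ice L_f = 0.0204×334000 = 6813.6; meltwater 0→T: 0.0204×4180×T = 85.27 T; water cools: 0.631×4180×(T − 62.6) = 2637.6(T − 62.6)
2722.9 T = 165113 − 6813.6 = 158299
T ≈ 58.14 °C (positive, so assuming full melt was valid).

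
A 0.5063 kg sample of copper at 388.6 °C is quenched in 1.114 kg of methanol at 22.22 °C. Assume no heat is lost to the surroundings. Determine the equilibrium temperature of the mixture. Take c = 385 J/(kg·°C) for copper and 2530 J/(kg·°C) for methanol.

Energy conservation, ΣQ = 0:
0.5063*385*(T − 388.6) + 1.114*2530*(T − 22.22) = 0
194.93(T − 388.6) + 2818.4(T − 22.22) = 0
(194.93 + 2818.4) T = 194.93*388.6 + 2818.4*22.22
T = 138373 / 3013.3 = 45.9 °C

T_f ≈ 45.9 °C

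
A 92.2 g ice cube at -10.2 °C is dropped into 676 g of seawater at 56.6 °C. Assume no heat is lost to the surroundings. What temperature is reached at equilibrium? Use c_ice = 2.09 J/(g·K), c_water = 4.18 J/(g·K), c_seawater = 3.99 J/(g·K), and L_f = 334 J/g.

T_f ≈ 38.9 °C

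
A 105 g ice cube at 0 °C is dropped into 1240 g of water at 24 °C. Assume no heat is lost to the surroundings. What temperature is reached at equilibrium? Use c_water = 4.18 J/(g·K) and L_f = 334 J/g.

Conservation of energy gives ΣQ = 0:
fusion: m_ice L_f = 105×334 = 35070; meltwater 0→T: 105×4.18×T = 438.9 T; water: 5183.2(T − 24)
5622.1 T = 124397 − 35070 = 89327
T ≈ 15.89 °C. Since T > 0 °C, the all-ice-melts assumption holds.

T_f ≈ 15.9 °C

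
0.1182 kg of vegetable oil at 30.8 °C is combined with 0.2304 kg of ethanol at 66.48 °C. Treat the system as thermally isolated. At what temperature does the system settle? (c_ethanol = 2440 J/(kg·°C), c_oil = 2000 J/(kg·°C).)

T_f ≈ 55.9 °C

Taking heat into each body as positive, Σ m c ΔT = 0:
0.2304×2440×(T − 66.48) + 0.1182×2000×(T − 30.8) = 0
562.18(T − 66.48) + 236.4(T − 30.8) = 0
798.58 T = 44655
T = 44655 / 798.58 = 55.9 °C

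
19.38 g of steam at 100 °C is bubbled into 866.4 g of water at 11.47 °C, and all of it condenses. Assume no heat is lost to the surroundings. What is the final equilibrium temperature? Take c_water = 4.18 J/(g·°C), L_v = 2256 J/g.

T_f ≈ 25.2 °C

Net heat exchanged in the isolated system is zero:
latent heat released on condensation: 19.38×2256 = 43721; condensate cools 100→T: 19.38×4.18×(T − 100) = 81.01(T − 100); water warms: 866.4×4.18×(T − 11.47) = 3621.6(T − 11.47)
3702.6 T = 43721 + 8100.8 + 41539 = 93361
T ≈ 25.22 °C (< 100 °C, so full condensation is consistent).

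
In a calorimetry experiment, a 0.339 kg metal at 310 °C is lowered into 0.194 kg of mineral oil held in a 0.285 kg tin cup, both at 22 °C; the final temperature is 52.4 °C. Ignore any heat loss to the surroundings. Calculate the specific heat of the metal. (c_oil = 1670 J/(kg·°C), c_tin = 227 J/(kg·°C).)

Net heat exchanged in the isolated system is zero:
0.339×c×(52.4 − 310) + 0.194×1670×(52.4 − 22) + 0.285×227×(52.4 − 22) = 0
-87.33 c = -11816
c = -11816/-87.33 ≈ 135.3 J/(kg·°C)

c ≈ 135 J/(kg·°C)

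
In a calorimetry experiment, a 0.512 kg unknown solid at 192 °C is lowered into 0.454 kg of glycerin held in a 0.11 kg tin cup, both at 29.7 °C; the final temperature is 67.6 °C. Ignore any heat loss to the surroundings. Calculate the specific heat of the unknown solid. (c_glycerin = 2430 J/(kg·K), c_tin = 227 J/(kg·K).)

c ≈ 671 J/(kg·K)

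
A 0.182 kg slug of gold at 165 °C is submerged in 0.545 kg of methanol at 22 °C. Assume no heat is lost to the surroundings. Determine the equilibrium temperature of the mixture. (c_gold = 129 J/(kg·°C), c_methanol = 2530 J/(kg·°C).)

Set heat shed by the hot body equal to heat absorbed by the cold body:
0.182·129·(165 − T) = 0.545·2530·(T − 22)
23.48(165 − T) = 1378.9(T − 22)
1402.3 T = 34209  ⇒  T ≈ 24.39 °C

T_f ≈ 24.4 °C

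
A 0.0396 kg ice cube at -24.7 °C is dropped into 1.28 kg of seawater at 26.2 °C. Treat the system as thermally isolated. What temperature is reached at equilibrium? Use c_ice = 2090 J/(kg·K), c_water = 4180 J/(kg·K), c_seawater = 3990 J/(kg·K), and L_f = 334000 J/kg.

T_f ≈ 22.5 °C

Conservation of energy gives ΣQ = 0:
ice -24.7→0 °C: 0.0396·2090·24.7 = 2044.3; latent heat to melt: 0.0396·334000 = 13226; warm the meltwater: 165.53 T; seawater cools: 1.28·3990·(T − 26.2) = 5107.2(T − 26.2)
5272.7 T = 133809 − 15271 = 118538
T ≈ 22.48 °C (positive, so assuming full melt was valid).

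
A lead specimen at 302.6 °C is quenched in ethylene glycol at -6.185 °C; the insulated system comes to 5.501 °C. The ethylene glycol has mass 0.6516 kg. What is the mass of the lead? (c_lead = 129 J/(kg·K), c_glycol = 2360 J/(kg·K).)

m ≈ 0.469 kg

Setting the total heat transfer to zero:
m·129·(5.501 − 302.6) + 0.6516·2360·(5.501 − (-6.185)) = 0
-38326 m = -17970
m = -17970/-38326 ≈ 0.4689 kg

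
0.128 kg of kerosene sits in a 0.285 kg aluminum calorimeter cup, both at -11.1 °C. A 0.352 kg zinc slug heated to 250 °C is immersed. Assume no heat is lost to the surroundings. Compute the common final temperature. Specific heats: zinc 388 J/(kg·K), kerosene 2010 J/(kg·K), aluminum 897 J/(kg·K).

Net heat exchanged in the isolated system is zero:
0.352×388×(T − 250) + 0.128×2010×(T − (-11.1)) + 0.285×897×(T − (-11.1)) = 0
136.58(T − 250) + 257.28(T − (-11.1)) + 255.64(T − (-11.1)) = 0
(136.58 + 257.28 + 255.64) T = 136.58×250 + 257.28×(-11.1) + 255.64×(-11.1)
T = 28451/649.5 ≈ 43.80 °C

T_f ≈ 43.8 °C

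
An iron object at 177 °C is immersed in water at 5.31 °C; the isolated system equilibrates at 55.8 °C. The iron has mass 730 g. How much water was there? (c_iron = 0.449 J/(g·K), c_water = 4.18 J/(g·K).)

m ≈ 188 g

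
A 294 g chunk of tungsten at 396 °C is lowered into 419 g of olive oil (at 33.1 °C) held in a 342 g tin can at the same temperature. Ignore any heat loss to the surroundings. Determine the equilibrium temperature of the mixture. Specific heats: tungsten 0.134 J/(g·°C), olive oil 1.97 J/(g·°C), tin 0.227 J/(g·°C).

Energy conservation, ΣQ = 0:
294×0.134×(T − 396) + 419×1.97×(T − 33.1) + 342×0.227×(T − 33.1) = 0
39.4(T − 396) + 825.43(T − 33.1) + 77.63(T − 33.1) = 0
(39.4 + 825.43 + 77.63) T = 39.4×396 + 825.43×33.1 + 77.63×33.1
T ≈ 48.27 °C

T_f ≈ 48.3 °C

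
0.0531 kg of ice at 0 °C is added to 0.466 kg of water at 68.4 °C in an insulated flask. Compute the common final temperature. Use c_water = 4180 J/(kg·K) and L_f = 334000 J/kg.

T_f ≈ 53.2 °C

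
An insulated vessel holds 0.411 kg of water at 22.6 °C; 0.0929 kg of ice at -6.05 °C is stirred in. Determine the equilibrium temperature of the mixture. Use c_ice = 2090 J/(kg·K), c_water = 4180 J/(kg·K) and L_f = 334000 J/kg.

T_f ≈ 3.1 °C

Net heat exchanged in the isolated system is zero:
ice -6.05→0 °C: 0.0929·2090·6.05 = 1174.7
  melt ice: 0.0929·334000 = 31029
  warm the meltwater: 388.32 T
  water cools: 0.411·4180·(T − 22.6) = 1718(T − 22.6)
2106.3 T = 38826 − 32203 = 6623.1
T ≈ 3.14 °C. Since T > 0 °C, the all-ice-melts assumption holds.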